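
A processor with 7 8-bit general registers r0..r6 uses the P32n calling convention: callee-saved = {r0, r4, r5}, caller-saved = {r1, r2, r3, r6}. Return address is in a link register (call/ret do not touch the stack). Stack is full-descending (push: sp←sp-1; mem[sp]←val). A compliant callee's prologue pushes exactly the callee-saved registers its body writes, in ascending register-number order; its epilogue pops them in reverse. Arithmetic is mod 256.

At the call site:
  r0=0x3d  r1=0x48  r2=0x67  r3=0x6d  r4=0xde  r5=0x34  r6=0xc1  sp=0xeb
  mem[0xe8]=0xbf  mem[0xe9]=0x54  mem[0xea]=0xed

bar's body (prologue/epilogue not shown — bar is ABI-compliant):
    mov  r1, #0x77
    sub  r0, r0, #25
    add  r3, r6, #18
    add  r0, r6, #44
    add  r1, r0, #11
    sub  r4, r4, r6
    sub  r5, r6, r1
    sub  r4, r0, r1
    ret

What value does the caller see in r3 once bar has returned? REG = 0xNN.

REG = 0xd3

prologue: push r0 -> mem[0xea]=0x3d, sp=0xea
prologue: push r4 -> mem[0xe9]=0xde, sp=0xe9
prologue: push r5 -> mem[0xe8]=0x34, sp=0xe8
body[0] mov  r1, #0x77 -> r1=0x77
body[1] sub  r0, r0, #25 -> r0=0x24
body[2] add  r3, r6, #18 -> r3=0xd3
body[3] add  r0, r6, #44 -> r0=0xed
body[4] add  r1, r0, #11 -> r1=0xf8
body[5] sub  r4, r4, r6 -> r4=0x1d
body[6] sub  r5, r6, r1 -> r5=0xc9
body[7] sub  r4, r0, r1 -> r4=0xf5
epilogue: pop r5=0x34, sp=0xe9
epilogue: pop r4=0xde, sp=0xea
epilogue: pop r0=0x3d, sp=0xeb
r3 is caller-saved -> body value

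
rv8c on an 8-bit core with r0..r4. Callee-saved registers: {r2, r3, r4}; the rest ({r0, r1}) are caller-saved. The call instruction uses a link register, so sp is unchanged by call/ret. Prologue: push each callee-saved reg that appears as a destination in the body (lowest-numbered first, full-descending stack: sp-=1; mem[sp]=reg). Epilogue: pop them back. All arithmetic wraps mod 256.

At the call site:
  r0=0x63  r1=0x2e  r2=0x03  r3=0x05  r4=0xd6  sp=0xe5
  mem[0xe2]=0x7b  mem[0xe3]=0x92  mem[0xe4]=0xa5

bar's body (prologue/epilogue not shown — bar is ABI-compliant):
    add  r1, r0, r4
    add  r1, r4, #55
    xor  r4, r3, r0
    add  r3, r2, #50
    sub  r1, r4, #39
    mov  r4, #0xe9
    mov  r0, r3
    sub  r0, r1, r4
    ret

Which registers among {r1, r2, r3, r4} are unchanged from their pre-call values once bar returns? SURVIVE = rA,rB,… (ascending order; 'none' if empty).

prologue: push r3 → mem[0xe4]=0x05, sp=0xe4
prologue: push r4 → mem[0xe3]=0xd6, sp=0xe3
body[0] add  r1, r0, r4 → r1=0x39
body[1] add  r1, r4, #55 → r1=0x0d
body[2] xor  r4, r3, r0 → r4=0x66
body[3] add  r3, r2, #50 → r3=0x35
body[4] sub  r1, r4, #39 → r1=0x3f
body[5] mov  r4, #0xe9 → r4=0xe9
body[6] mov  r0, r3 → r0=0x35
body[7] sub  r0, r1, r4 → r0=0x56
epilogue: pop r4=0xd6, sp=0xe4
epilogue: pop r3=0x05, sp=0xe5
r1: caller-saved, written=True
r2: callee-saved, written=False
r3: callee-saved, written=True
r4: callee-saved, written=True

SURVIVE = r2,r3,r4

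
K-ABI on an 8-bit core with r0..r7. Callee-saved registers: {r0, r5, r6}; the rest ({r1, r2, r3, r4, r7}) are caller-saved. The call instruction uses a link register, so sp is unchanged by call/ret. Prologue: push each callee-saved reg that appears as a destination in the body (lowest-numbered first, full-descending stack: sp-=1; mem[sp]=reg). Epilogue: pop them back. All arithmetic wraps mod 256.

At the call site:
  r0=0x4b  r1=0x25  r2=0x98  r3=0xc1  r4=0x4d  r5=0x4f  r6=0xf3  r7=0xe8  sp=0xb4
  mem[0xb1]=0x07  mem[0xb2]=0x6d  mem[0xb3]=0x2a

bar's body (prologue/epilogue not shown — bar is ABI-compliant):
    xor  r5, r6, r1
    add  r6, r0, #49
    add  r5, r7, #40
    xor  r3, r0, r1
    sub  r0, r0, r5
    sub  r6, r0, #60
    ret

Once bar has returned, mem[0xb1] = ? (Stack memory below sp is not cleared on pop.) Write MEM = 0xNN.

MEM = 0xf3

prologue: push r0 -> mem[0xb3]=0x4b, sp=0xb3
prologue: push r5 -> mem[0xb2]=0x4f, sp=0xb2
prologue: push r6 -> mem[0xb1]=0xf3, sp=0xb1
body[0] xor  r5, r6, r1 -> r5=0xd6
body[1] add  r6, r0, #49 -> r6=0x7c
body[2] add  r5, r7, #40 -> r5=0x10
body[3] xor  r3, r0, r1 -> r3=0x6e
body[4] sub  r0, r0, r5 -> r0=0x3b
body[5] sub  r6, r0, #60 -> r6=0xff
epilogue: pop r6=0xf3, sp=0xb2
epilogue: pop r5=0x4f, sp=0xb3
epilogue: pop r0=0x4b, sp=0xb4
prologue pushed ['r0', 'r5', 'r6'] at ['0xb3', '0xb2', '0xb1']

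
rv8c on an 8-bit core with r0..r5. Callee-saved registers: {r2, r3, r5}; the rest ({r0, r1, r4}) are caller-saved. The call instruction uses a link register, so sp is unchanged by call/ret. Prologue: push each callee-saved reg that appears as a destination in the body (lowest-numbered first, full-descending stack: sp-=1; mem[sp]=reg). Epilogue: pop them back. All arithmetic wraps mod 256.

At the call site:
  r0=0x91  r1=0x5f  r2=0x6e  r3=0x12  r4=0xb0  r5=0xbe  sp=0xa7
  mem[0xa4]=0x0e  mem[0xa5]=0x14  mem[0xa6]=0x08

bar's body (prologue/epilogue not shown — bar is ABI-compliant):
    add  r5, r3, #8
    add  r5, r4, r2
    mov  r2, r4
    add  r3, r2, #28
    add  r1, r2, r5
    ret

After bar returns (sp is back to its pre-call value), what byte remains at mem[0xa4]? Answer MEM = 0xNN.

MEM = 0xbe

prologue: push r2 -> mem[0xa6]=0x6e, sp=0xa6
prologue: push r3 -> mem[0xa5]=0x12, sp=0xa5
prologue: push r5 -> mem[0xa4]=0xbe, sp=0xa4
body[0] add  r5, r3, #8 -> r5=0x1a
body[1] add  r5, r4, r2 -> r5=0x1e
body[2] mov  r2, r4 -> r2=0xb0
body[3] add  r3, r2, #28 -> r3=0xcc
body[4] add  r1, r2, r5 -> r1=0xce
epilogue: pop r5=0xbe, sp=0xa5
epilogue: pop r3=0x12, sp=0xa6
epilogue: pop r2=0x6e, sp=0xa7
prologue pushed ['r2', 'r3', 'r5'] at ['0xa6', '0xa5', '0xa4']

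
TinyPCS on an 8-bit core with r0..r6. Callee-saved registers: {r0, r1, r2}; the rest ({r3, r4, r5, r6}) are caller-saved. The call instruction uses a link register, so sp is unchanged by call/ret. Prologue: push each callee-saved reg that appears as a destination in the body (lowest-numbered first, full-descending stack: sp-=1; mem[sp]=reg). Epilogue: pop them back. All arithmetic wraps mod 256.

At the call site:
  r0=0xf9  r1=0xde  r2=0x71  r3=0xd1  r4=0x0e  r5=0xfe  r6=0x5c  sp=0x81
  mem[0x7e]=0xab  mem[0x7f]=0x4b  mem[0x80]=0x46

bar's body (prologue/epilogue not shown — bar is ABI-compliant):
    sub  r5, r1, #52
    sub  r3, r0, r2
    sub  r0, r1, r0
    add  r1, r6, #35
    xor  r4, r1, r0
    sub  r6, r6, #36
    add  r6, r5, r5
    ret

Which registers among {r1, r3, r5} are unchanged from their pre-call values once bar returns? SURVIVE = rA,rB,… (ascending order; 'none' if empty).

prologue: push r0 → mem[0x80]=0xf9, sp=0x80
prologue: push r1 → mem[0x7f]=0xde, sp=0x7f
body[0] sub  r5, r1, #52 → r5=0xaa
body[1] sub  r3, r0, r2 → r3=0x88
body[2] sub  r0, r1, r0 → r0=0xe5
body[3] add  r1, r6, #35 → r1=0x7f
body[4] xor  r4, r1, r0 → r4=0x9a
body[5] sub  r6, r6, #36 → r6=0x38
body[6] add  r6, r5, r5 → r6=0x54
epilogue: pop r1=0xde, sp=0x80
epilogue: pop r0=0xf9, sp=0x81
r1: callee-saved, written=True
r3: caller-saved, written=True
r5: caller-saved, written=True

SURVIVE = r1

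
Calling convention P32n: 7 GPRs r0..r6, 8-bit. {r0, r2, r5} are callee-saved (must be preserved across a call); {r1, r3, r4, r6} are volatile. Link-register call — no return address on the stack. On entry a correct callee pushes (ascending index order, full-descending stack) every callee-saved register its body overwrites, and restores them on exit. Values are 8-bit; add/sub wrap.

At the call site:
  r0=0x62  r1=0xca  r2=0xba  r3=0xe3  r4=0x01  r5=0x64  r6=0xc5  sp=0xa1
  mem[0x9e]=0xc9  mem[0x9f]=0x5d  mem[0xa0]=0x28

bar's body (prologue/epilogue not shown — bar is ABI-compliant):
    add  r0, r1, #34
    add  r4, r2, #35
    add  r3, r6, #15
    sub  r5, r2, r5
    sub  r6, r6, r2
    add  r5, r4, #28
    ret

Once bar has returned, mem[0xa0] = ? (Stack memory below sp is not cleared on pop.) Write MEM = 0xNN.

MEM = 0x62

prologue: push r0 -> mem[0xa0]=0x62, sp=0xa0
prologue: push r5 -> mem[0x9f]=0x64, sp=0x9f
body[0] add  r0, r1, #34 -> r0=0xec
body[1] add  r4, r2, #35 -> r4=0xdd
body[2] add  r3, r6, #15 -> r3=0xd4
body[3] sub  r5, r2, r5 -> r5=0x56
body[4] sub  r6, r6, r2 -> r6=0x0b
body[5] add  r5, r4, #28 -> r5=0xf9
epilogue: pop r5=0x64, sp=0xa0
epilogue: pop r0=0x62, sp=0xa1
prologue pushed ['r0', 'r5'] at ['0xa0', '0x9f']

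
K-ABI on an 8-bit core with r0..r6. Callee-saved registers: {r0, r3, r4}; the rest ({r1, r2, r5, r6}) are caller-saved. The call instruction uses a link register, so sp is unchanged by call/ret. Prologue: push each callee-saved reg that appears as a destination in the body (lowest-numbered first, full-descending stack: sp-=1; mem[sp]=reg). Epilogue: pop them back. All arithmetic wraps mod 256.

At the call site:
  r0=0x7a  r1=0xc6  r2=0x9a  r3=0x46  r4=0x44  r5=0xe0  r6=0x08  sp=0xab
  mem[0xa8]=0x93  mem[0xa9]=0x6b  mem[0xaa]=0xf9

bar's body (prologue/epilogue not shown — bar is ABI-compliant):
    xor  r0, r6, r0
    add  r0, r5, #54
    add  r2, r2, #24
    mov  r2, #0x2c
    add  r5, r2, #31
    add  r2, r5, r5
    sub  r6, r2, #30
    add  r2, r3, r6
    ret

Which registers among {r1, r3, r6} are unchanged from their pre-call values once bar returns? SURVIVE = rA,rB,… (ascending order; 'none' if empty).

SURVIVE = r1,r3

prologue: push r0 → mem[0xaa]=0x7a, sp=0xaa
body[0] xor  r0, r6, r0 → r0=0x72
body[1] add  r0, r5, #54 → r0=0x16
body[2] add  r2, r2, #24 → r2=0xb2
body[3] mov  r2, #0x2c → r2=0x2c
body[4] add  r5, r2, #31 → r5=0x4b
body[5] add  r2, r5, r5 → r2=0x96
body[6] sub  r6, r2, #30 → r6=0x78
body[7] add  r2, r3, r6 → r2=0xbe
epilogue: pop r0=0x7a, sp=0xab
r1: caller-saved, written=False
r3: callee-saved, written=False
r6: caller-saved, written=True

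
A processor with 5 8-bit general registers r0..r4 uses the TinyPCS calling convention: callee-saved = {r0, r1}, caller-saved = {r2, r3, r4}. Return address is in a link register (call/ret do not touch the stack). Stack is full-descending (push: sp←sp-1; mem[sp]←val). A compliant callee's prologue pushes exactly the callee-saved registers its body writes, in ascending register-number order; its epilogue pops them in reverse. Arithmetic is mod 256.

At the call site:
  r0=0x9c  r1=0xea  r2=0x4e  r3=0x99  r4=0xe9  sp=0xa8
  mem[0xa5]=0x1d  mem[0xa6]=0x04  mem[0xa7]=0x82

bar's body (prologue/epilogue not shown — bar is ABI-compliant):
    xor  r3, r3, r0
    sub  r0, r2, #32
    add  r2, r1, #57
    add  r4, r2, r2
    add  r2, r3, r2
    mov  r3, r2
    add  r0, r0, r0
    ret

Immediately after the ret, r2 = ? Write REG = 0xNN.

prologue: push r0 -> mem[0xa7]=0x9c, sp=0xa7
body[0] xor  r3, r3, r0 -> r3=0x05
body[1] sub  r0, r2, #32 -> r0=0x2e
body[2] add  r2, r1, #57 -> r2=0x23
body[3] add  r4, r2, r2 -> r4=0x46
body[4] add  r2, r3, r2 -> r2=0x28
body[5] mov  r3, r2 -> r3=0x28
body[6] add  r0, r0, r0 -> r0=0x5c
epilogue: pop r0=0x9c, sp=0xa8
r2 is caller-saved -> body value

REG = 0x28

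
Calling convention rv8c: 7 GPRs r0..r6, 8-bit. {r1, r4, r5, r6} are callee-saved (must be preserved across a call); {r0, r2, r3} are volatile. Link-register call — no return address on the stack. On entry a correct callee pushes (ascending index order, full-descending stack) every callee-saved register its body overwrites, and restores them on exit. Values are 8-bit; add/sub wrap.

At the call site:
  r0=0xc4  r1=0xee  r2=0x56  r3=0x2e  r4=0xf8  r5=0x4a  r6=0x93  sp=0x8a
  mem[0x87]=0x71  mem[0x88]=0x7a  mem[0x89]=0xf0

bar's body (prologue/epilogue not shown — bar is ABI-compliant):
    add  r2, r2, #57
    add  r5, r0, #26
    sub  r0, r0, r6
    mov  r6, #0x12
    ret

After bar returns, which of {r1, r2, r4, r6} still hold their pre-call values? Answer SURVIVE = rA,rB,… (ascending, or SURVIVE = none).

SURVIVE = r1,r4,r6

prologue: push r5 → mem[0x89]=0x4a, sp=0x89
prologue: push r6 → mem[0x88]=0x93, sp=0x88
body[0] add  r2, r2, #57 → r2=0x8f
body[1] add  r5, r0, #26 → r5=0xde
body[2] sub  r0, r0, r6 → r0=0x31
body[3] mov  r6, #0x12 → r6=0x12
epilogue: pop r6=0x93, sp=0x89
epilogue: pop r5=0x4a, sp=0x8a
r1: callee-saved, written=False
r2: caller-saved, written=True
r4: callee-saved, written=False
r6: callee-saved, written=True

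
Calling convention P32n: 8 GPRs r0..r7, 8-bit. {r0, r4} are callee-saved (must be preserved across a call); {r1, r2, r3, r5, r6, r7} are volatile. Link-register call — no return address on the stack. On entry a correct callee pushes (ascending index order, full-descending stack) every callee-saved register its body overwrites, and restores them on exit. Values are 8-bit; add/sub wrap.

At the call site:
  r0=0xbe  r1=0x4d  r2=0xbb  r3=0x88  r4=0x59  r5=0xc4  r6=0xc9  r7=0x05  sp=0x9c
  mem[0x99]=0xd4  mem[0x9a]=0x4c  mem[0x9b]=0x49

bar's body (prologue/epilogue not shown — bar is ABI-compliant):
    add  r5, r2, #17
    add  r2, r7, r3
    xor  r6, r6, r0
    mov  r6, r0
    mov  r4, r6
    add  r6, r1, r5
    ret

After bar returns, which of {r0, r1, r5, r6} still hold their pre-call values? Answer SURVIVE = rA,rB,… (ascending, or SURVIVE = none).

prologue: push r4 → mem[0x9b]=0x59, sp=0x9b
body[0] add  r5, r2, #17 → r5=0xcc
body[1] add  r2, r7, r3 → r2=0x8d
body[2] xor  r6, r6, r0 → r6=0x77
body[3] mov  r6, r0 → r6=0xbe
body[4] mov  r4, r6 → r4=0xbe
body[5] add  r6, r1, r5 → r6=0x19
epilogue: pop r4=0x59, sp=0x9c
r0: callee-saved, written=False
r1: caller-saved, written=False
r5: caller-saved, written=True
r6: caller-saved, written=True

SURVIVE = r0,r1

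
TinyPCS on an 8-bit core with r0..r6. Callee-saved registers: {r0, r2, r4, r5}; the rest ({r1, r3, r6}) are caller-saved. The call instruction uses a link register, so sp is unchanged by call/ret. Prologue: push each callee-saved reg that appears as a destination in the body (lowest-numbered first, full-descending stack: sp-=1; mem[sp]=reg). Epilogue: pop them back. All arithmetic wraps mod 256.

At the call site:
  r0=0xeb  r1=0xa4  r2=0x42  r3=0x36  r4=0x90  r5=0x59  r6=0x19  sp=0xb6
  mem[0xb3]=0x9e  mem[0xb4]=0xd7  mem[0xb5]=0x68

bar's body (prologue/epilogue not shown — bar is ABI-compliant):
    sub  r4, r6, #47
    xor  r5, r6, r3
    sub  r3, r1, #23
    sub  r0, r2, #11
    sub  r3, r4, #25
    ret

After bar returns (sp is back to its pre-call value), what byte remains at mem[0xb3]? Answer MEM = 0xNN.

MEM = 0x59

prologue: push r0 → mem[0xb5]=0xeb, sp=0xb5
prologue: push r4 → mem[0xb4]=0x90, sp=0xb4
prologue: push r5 → mem[0xb3]=0x59, sp=0xb3
body[0] sub  r4, r6, #47 → r4=0xea
body[1] xor  r5, r6, r3 → r5=0x2f
body[2] sub  r3, r1, #23 → r3=0x8d
body[3] sub  r0, r2, #11 → r0=0x37
body[4] sub  r3, r4, #25 → r3=0xd1
epilogue: pop r5=0x59, sp=0xb4
epilogue: pop r4=0x90, sp=0xb5
epilogue: pop r0=0xeb, sp=0xb6
prologue pushed ['r0', 'r4', 'r5'] at ['0xb5', '0xb4', '0xb3']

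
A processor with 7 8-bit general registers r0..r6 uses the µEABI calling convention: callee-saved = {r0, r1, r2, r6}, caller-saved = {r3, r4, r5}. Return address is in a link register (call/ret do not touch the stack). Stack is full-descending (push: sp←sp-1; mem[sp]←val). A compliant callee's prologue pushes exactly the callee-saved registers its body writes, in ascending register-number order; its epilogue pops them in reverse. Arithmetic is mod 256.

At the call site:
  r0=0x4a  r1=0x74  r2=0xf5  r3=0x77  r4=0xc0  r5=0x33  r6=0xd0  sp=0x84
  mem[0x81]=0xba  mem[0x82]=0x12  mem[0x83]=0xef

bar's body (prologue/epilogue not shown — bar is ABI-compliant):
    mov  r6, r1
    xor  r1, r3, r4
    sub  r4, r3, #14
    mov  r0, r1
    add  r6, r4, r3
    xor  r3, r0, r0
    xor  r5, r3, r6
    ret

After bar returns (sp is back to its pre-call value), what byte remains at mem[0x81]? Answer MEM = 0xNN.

MEM = 0xd0

prologue: push r0 → mem[0x83]=0x4a, sp=0x83
prologue: push r1 → mem[0x82]=0x74, sp=0x82
prologue: push r6 → mem[0x81]=0xd0, sp=0x81
body[0] mov  r6, r1 → r6=0x74
body[1] xor  r1, r3, r4 → r1=0xb7
body[2] sub  r4, r3, #14 → r4=0x69
body[3] mov  r0, r1 → r0=0xb7
body[4] add  r6, r4, r3 → r6=0xe0
body[5] xor  r3, r0, r0 → r3=0x00
body[6] xor  r5, r3, r6 → r5=0xe0
epilogue: pop r6=0xd0, sp=0x82
epilogue: pop r1=0x74, sp=0x83
epilogue: pop r0=0x4a, sp=0x84
prologue pushed ['r0', 'r1', 'r6'] at ['0x83', '0x82', '0x81']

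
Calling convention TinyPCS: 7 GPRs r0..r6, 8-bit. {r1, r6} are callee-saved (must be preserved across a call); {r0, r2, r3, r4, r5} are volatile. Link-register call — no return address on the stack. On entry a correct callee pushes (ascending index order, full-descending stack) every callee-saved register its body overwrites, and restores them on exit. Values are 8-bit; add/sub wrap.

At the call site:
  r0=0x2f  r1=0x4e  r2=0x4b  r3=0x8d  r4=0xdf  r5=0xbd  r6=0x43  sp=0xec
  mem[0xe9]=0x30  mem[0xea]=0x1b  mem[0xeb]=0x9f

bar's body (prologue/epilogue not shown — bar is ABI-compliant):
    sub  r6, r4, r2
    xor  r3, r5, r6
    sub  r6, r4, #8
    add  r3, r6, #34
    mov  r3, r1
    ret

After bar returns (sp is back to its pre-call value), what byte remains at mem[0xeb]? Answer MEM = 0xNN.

prologue: push r6 → mem[0xeb]=0x43, sp=0xeb
body[0] sub  r6, r4, r2 → r6=0x94
body[1] xor  r3, r5, r6 → r3=0x29
body[2] sub  r6, r4, #8 → r6=0xd7
body[3] add  r3, r6, #34 → r3=0xf9
body[4] mov  r3, r1 → r3=0x4e
epilogue: pop r6=0x43, sp=0xec
prologue pushed ['r6'] at ['0xeb']

MEM = 0x43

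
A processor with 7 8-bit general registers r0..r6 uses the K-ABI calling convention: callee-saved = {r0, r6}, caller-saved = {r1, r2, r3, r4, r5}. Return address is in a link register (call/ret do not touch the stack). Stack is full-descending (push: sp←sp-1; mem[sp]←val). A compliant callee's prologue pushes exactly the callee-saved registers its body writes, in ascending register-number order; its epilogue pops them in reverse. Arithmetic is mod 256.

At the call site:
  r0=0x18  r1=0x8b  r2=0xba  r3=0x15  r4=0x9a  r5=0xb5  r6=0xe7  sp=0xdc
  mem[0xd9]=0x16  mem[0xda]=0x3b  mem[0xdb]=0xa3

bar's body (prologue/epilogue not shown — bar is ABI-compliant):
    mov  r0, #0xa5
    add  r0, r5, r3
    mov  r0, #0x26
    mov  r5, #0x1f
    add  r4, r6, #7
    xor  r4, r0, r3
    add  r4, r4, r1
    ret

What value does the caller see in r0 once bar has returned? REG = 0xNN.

REG = 0x18

prologue: push r0 → mem[0xdb]=0x18, sp=0xdb
body[0] mov  r0, #0xa5 → r0=0xa5
body[1] add  r0, r5, r3 → r0=0xca
body[2] mov  r0, #0x26 → r0=0x26
body[3] mov  r5, #0x1f → r5=0x1f
body[4] add  r4, r6, #7 → r4=0xee
body[5] xor  r4, r0, r3 → r4=0x33
body[6] add  r4, r4, r1 → r4=0xbe
epilogue: pop r0=0x18, sp=0xdc
r0 is callee-saved → restored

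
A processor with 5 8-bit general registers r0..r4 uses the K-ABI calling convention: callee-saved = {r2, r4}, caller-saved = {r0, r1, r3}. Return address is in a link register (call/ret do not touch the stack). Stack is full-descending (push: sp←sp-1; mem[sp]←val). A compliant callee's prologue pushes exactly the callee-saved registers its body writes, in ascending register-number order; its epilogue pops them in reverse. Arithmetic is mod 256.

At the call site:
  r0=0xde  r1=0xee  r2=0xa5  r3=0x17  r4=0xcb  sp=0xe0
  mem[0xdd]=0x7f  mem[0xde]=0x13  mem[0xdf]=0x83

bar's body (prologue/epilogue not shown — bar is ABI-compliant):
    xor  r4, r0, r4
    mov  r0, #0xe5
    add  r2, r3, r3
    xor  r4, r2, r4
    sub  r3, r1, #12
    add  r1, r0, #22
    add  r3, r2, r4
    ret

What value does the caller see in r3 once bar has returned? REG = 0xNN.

prologue: push r2 -> mem[0xdf]=0xa5, sp=0xdf
prologue: push r4 -> mem[0xde]=0xcb, sp=0xde
body[0] xor  r4, r0, r4 -> r4=0x15
body[1] mov  r0, #0xe5 -> r0=0xe5
body[2] add  r2, r3, r3 -> r2=0x2e
body[3] xor  r4, r2, r4 -> r4=0x3b
body[4] sub  r3, r1, #12 -> r3=0xe2
body[5] add  r1, r0, #22 -> r1=0xfb
body[6] add  r3, r2, r4 -> r3=0x69
epilogue: pop r4=0xcb, sp=0xdf
epilogue: pop r2=0xa5, sp=0xe0
r3 is caller-saved -> body value

REG = 0x69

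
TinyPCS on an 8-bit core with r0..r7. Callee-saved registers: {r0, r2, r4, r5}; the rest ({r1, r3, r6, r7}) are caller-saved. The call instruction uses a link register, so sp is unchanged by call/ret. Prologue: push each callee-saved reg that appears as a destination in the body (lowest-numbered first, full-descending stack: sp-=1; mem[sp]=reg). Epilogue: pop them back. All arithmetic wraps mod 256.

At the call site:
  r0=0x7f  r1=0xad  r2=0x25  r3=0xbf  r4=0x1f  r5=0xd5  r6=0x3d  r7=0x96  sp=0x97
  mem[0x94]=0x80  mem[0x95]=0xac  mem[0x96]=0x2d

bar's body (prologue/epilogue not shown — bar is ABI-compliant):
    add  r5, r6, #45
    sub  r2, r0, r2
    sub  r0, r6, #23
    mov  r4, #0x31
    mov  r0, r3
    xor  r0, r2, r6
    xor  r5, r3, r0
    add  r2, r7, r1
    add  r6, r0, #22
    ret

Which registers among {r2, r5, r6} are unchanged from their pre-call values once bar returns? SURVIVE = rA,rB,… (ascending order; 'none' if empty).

SURVIVE = r2,r5

prologue: push r0 → mem[0x96]=0x7f, sp=0x96
prologue: push r2 → mem[0x95]=0x25, sp=0x95
prologue: push r4 → mem[0x94]=0x1f, sp=0x94
prologue: push r5 → mem[0x93]=0xd5, sp=0x93
body[0] add  r5, r6, #45 → r5=0x6a
body[1] sub  r2, r0, r2 → r2=0x5a
body[2] sub  r0, r6, #23 → r0=0x26
body[3] mov  r4, #0x31 → r4=0x31
body[4] mov  r0, r3 → r0=0xbf
body[5] xor  r0, r2, r6 → r0=0x67
body[6] xor  r5, r3, r0 → r5=0xd8
body[7] add  r2, r7, r1 → r2=0x43
body[8] add  r6, r0, #22 → r6=0x7d
epilogue: pop r5=0xd5, sp=0x94
epilogue: pop r4=0x1f, sp=0x95
epilogue: pop r2=0x25, sp=0x96
epilogue: pop r0=0x7f, sp=0x97
r2: callee-saved, written=True
r5: callee-saved, written=True
r6: caller-saved, written=True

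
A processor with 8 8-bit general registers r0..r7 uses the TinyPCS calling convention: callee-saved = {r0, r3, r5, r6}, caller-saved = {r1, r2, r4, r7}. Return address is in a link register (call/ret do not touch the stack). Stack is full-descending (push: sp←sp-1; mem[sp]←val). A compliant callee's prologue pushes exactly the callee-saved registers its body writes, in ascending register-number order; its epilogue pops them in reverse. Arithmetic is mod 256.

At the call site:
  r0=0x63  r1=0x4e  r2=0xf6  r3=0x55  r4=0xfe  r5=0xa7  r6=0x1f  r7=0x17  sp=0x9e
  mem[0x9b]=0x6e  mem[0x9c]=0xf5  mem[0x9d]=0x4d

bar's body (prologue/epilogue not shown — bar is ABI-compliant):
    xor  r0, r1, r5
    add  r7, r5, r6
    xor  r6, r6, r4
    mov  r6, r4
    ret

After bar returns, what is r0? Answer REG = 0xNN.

REG = 0x63

prologue: push r0 -> mem[0x9d]=0x63, sp=0x9d
prologue: push r6 -> mem[0x9c]=0x1f, sp=0x9c
body[0] xor  r0, r1, r5 -> r0=0xe9
body[1] add  r7, r5, r6 -> r7=0xc6
body[2] xor  r6, r6, r4 -> r6=0xe1
body[3] mov  r6, r4 -> r6=0xfe
epilogue: pop r6=0x1f, sp=0x9d
epilogue: pop r0=0x63, sp=0x9e
r0 is callee-saved -> restored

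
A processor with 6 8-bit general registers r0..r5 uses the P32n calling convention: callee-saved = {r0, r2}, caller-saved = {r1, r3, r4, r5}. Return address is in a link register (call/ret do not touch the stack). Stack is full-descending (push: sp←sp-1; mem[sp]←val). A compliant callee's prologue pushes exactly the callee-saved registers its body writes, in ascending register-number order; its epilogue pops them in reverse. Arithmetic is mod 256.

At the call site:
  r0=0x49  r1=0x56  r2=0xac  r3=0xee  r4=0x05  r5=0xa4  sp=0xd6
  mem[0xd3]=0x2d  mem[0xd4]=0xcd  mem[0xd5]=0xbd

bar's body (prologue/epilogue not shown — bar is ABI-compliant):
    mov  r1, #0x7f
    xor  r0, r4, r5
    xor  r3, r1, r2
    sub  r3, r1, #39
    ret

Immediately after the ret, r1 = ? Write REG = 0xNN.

REG = 0x7f

prologue: push r0 -> mem[0xd5]=0x49, sp=0xd5
body[0] mov  r1, #0x7f -> r1=0x7f
body[1] xor  r0, r4, r5 -> r0=0xa1
body[2] xor  r3, r1, r2 -> r3=0xd3
body[3] sub  r3, r1, #39 -> r3=0x58
epilogue: pop r0=0x49, sp=0xd6
r1 is caller-saved -> body value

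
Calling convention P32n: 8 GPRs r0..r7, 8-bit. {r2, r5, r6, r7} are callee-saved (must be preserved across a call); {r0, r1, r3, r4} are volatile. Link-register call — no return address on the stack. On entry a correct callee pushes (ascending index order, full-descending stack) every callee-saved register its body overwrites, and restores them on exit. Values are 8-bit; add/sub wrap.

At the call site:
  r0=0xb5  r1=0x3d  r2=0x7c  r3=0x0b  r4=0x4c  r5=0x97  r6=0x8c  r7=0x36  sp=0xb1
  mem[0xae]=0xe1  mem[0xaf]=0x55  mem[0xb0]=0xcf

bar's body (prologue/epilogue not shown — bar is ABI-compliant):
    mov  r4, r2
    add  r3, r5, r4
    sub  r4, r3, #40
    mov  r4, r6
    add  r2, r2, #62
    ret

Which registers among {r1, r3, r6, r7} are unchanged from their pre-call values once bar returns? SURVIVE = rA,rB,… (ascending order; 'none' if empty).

SURVIVE = r1,r6,r7

prologue: push r2 -> mem[0xb0]=0x7c, sp=0xb0
body[0] mov  r4, r2 -> r4=0x7c
body[1] add  r3, r5, r4 -> r3=0x13
body[2] sub  r4, r3, #40 -> r4=0xeb
body[3] mov  r4, r6 -> r4=0x8c
body[4] add  r2, r2, #62 -> r2=0xba
epilogue: pop r2=0x7c, sp=0xb1
r1: caller-saved, written=False
r3: caller-saved, written=True
r6: callee-saved, written=False
r7: callee-saved, written=False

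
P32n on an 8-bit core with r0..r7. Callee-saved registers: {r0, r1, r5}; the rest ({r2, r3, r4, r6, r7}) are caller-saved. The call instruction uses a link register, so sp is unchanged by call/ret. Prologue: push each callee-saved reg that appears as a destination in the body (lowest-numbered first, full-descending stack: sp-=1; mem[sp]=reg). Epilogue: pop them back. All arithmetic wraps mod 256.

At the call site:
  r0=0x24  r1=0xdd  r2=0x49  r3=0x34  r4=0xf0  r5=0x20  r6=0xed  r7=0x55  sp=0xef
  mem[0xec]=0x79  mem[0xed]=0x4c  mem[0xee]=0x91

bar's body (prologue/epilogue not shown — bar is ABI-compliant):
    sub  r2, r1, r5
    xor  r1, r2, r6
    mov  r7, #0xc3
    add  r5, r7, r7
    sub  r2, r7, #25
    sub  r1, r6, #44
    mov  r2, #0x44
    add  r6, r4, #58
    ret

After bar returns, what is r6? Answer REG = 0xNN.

REG = 0x2a

prologue: push r1 -> mem[0xee]=0xdd, sp=0xee
prologue: push r5 -> mem[0xed]=0x20, sp=0xed
body[0] sub  r2, r1, r5 -> r2=0xbd
body[1] xor  r1, r2, r6 -> r1=0x50
body[2] mov  r7, #0xc3 -> r7=0xc3
body[3] add  r5, r7, r7 -> r5=0x86
body[4] sub  r2, r7, #25 -> r2=0xaa
body[5] sub  r1, r6, #44 -> r1=0xc1
body[6] mov  r2, #0x44 -> r2=0x44
body[7] add  r6, r4, #58 -> r6=0x2a
epilogue: pop r5=0x20, sp=0xee
epilogue: pop r1=0xdd, sp=0xef
r6 is caller-saved -> body value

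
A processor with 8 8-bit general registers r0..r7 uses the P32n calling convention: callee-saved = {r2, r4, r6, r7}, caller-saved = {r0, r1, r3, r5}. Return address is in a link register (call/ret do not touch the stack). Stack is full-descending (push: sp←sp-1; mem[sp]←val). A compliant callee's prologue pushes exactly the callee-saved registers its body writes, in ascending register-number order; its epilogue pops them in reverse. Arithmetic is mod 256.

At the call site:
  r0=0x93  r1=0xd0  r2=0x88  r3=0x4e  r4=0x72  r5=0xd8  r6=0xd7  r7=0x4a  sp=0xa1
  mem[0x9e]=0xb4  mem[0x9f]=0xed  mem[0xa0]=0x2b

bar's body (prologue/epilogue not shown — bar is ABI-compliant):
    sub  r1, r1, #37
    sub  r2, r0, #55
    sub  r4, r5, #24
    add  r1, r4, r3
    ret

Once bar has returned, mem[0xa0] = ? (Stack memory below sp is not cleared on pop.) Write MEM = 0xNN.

MEM = 0x88

prologue: push r2 -> mem[0xa0]=0x88, sp=0xa0
prologue: push r4 -> mem[0x9f]=0x72, sp=0x9f
body[0] sub  r1, r1, #37 -> r1=0xab
body[1] sub  r2, r0, #55 -> r2=0x5c
body[2] sub  r4, r5, #24 -> r4=0xc0
body[3] add  r1, r4, r3 -> r1=0x0e
epilogue: pop r4=0x72, sp=0xa0
epilogue: pop r2=0x88, sp=0xa1
prologue pushed ['r2', 'r4'] at ['0xa0', '0x9f']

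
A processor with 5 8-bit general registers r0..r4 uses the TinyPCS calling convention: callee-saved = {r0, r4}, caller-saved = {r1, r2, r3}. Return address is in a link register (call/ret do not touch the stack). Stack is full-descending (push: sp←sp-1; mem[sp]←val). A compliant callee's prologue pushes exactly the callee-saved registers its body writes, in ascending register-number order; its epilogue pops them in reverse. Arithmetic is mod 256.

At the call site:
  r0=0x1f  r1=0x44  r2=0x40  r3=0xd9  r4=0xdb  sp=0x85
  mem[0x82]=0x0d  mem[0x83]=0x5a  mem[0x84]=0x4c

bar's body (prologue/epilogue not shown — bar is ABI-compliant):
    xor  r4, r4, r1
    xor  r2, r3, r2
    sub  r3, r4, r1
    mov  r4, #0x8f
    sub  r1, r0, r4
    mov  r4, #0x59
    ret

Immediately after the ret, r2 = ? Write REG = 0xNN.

REG = 0x99

prologue: push r4 → mem[0x84]=0xdb, sp=0x84
body[0] xor  r4, r4, r1 → r4=0x9f
body[1] xor  r2, r3, r2 → r2=0x99
body[2] sub  r3, r4, r1 → r3=0x5b
body[3] mov  r4, #0x8f → r4=0x8f
body[4] sub  r1, r0, r4 → r1=0x90
body[5] mov  r4, #0x59 → r4=0x59
epilogue: pop r4=0xdb, sp=0x85
r2 is caller-saved → body value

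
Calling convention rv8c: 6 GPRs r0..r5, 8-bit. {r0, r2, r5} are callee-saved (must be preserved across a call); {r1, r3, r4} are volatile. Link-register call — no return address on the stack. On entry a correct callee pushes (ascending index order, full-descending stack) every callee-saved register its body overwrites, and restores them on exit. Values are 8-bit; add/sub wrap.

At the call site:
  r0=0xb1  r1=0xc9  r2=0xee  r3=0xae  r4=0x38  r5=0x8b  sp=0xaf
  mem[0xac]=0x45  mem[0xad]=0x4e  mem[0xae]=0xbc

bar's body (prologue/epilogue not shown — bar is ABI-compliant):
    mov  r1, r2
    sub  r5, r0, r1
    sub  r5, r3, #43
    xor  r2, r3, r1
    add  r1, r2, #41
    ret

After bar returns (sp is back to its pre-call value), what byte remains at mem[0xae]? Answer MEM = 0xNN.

MEM = 0xee

prologue: push r2 → mem[0xae]=0xee, sp=0xae
prologue: push r5 → mem[0xad]=0x8b, sp=0xad
body[0] mov  r1, r2 → r1=0xee
body[1] sub  r5, r0, r1 → r5=0xc3
body[2] sub  r5, r3, #43 → r5=0x83
body[3] xor  r2, r3, r1 → r2=0x40
body[4] add  r1, r2, #41 → r1=0x69
epilogue: pop r5=0x8b, sp=0xae
epilogue: pop r2=0xee, sp=0xaf
prologue pushed ['r2', 'r5'] at ['0xae', '0xad']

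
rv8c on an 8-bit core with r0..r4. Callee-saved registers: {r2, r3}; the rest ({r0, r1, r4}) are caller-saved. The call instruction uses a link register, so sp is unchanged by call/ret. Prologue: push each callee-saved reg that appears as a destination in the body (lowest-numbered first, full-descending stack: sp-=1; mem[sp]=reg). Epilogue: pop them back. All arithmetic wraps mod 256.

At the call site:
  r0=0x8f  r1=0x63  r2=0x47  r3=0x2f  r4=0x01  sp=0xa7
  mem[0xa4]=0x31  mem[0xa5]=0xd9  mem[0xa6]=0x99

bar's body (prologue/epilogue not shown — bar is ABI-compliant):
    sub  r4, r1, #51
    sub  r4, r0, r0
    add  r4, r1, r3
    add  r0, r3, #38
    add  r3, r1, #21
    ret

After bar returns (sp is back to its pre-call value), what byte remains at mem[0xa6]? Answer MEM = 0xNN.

prologue: push r3 → mem[0xa6]=0x2f, sp=0xa6
body[0] sub  r4, r1, #51 → r4=0x30
body[1] sub  r4, r0, r0 → r4=0x00
body[2] add  r4, r1, r3 → r4=0x92
body[3] add  r0, r3, #38 → r0=0x55
body[4] add  r3, r1, #21 → r3=0x78
epilogue: pop r3=0x2f, sp=0xa7
prologue pushed ['r3'] at ['0xa6']

MEM = 0x2f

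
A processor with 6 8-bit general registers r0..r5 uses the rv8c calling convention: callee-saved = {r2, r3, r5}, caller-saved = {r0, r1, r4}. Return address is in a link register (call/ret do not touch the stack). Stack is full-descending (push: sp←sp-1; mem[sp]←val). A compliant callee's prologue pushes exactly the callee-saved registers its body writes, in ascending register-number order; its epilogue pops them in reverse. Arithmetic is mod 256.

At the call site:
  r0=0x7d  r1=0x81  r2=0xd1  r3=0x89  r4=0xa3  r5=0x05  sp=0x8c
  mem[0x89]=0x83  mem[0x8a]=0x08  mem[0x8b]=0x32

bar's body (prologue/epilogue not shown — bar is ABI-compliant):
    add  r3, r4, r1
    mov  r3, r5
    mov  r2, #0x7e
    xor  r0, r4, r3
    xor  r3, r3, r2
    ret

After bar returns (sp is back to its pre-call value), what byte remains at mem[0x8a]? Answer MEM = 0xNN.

MEM = 0x89

prologue: push r2 → mem[0x8b]=0xd1, sp=0x8b
prologue: push r3 → mem[0x8a]=0x89, sp=0x8a
body[0] add  r3, r4, r1 → r3=0x24
body[1] mov  r3, r5 → r3=0x05
body[2] mov  r2, #0x7e → r2=0x7e
body[3] xor  r0, r4, r3 → r0=0xa6
body[4] xor  r3, r3, r2 → r3=0x7b
epilogue: pop r3=0x89, sp=0x8b
epilogue: pop r2=0xd1, sp=0x8c
prologue pushed ['r2', 'r3'] at ['0x8b', '0x8a']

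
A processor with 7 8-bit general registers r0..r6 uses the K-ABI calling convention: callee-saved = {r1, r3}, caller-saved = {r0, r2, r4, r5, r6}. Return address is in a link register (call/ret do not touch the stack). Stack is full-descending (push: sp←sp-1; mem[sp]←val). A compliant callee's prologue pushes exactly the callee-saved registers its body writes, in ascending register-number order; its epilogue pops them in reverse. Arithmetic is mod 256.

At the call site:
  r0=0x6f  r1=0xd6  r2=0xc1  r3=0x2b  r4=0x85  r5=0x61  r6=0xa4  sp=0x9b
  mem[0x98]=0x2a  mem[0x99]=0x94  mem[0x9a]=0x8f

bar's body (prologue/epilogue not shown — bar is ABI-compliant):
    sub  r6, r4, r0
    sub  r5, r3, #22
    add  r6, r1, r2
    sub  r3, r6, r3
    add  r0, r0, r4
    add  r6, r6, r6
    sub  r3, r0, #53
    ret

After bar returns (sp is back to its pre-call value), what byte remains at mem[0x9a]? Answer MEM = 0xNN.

prologue: push r3 -> mem[0x9a]=0x2b, sp=0x9a
body[0] sub  r6, r4, r0 -> r6=0x16
body[1] sub  r5, r3, #22 -> r5=0x15
body[2] add  r6, r1, r2 -> r6=0x97
body[3] sub  r3, r6, r3 -> r3=0x6c
body[4] add  r0, r0, r4 -> r0=0xf4
body[5] add  r6, r6, r6 -> r6=0x2e
body[6] sub  r3, r0, #53 -> r3=0xbf
epilogue: pop r3=0x2b, sp=0x9b
prologue pushed ['r3'] at ['0x9a']

MEM = 0x2b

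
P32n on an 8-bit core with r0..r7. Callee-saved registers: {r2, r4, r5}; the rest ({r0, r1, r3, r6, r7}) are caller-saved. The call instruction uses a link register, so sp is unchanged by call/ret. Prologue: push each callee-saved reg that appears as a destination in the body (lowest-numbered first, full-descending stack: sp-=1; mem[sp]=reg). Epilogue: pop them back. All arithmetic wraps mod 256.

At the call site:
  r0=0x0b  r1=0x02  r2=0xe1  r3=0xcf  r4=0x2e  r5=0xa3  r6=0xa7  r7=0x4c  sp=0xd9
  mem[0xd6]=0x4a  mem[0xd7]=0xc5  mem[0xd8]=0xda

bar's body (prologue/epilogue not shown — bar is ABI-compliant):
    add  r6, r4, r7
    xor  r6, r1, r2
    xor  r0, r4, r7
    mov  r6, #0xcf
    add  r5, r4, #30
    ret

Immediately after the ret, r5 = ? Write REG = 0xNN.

prologue: push r5 → mem[0xd8]=0xa3, sp=0xd8
body[0] add  r6, r4, r7 → r6=0x7a
body[1] xor  r6, r1, r2 → r6=0xe3
body[2] xor  r0, r4, r7 → r0=0x62
body[3] mov  r6, #0xcf → r6=0xcf
body[4] add  r5, r4, #30 → r5=0x4c
epilogue: pop r5=0xa3, sp=0xd9
r5 is callee-saved → restored

REG = 0xa3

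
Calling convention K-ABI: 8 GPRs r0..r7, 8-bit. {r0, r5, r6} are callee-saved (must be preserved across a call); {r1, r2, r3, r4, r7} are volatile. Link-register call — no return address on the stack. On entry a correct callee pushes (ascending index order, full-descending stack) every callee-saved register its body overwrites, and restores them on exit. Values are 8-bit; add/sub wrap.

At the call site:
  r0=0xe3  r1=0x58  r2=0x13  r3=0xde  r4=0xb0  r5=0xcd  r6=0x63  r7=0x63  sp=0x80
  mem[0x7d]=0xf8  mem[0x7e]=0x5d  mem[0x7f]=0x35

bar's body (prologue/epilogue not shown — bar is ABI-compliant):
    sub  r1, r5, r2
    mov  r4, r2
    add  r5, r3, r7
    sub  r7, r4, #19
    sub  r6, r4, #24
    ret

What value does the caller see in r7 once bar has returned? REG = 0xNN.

REG = 0x00

prologue: push r5 -> mem[0x7f]=0xcd, sp=0x7f
prologue: push r6 -> mem[0x7e]=0x63, sp=0x7e
body[0] sub  r1, r5, r2 -> r1=0xba
body[1] mov  r4, r2 -> r4=0x13
body[2] add  r5, r3, r7 -> r5=0x41
body[3] sub  r7, r4, #19 -> r7=0x00
body[4] sub  r6, r4, #24 -> r6=0xfb
epilogue: pop r6=0x63, sp=0x7f
epilogue: pop r5=0xcd, sp=0x80
r7 is caller-saved -> body value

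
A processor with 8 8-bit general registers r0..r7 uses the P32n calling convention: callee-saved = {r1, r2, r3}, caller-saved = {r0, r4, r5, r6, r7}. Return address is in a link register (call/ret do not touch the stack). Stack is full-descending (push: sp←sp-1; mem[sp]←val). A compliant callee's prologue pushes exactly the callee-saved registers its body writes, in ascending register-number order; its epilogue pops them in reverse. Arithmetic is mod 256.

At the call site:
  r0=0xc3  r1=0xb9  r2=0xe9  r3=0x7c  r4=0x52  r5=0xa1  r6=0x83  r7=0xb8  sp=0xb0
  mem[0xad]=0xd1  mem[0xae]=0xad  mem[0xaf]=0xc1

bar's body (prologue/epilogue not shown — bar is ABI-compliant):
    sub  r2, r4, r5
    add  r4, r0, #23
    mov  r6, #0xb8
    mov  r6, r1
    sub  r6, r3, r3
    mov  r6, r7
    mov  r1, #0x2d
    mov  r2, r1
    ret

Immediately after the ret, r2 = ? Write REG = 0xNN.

prologue: push r1 → mem[0xaf]=0xb9, sp=0xaf
prologue: push r2 → mem[0xae]=0xe9, sp=0xae
body[0] sub  r2, r4, r5 → r2=0xb1
body[1] add  r4, r0, #23 → r4=0xda
body[2] mov  r6, #0xb8 → r6=0xb8
body[3] mov  r6, r1 → r6=0xb9
body[4] sub  r6, r3, r3 → r6=0x00
body[5] mov  r6, r7 → r6=0xb8
body[6] mov  r1, #0x2d → r1=0x2d
body[7] mov  r2, r1 → r2=0x2d
epilogue: pop r2=0xe9, sp=0xaf
epilogue: pop r1=0xb9, sp=0xb0
r2 is callee-saved → restored

REG = 0xe9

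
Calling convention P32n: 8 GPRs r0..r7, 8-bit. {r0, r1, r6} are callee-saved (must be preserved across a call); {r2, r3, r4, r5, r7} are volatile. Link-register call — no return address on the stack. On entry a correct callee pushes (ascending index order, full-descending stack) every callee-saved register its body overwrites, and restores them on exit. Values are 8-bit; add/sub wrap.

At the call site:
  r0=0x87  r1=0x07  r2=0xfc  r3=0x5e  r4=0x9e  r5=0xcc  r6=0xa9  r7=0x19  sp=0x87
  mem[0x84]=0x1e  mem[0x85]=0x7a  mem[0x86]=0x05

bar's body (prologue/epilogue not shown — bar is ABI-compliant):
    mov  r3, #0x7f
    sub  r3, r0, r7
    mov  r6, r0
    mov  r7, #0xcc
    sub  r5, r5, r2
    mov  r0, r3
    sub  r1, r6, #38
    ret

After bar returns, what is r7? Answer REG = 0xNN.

prologue: push r0 → mem[0x86]=0x87, sp=0x86
prologue: push r1 → mem[0x85]=0x07, sp=0x85
prologue: push r6 → mem[0x84]=0xa9, sp=0x84
body[0] mov  r3, #0x7f → r3=0x7f
body[1] sub  r3, r0, r7 → r3=0x6e
body[2] mov  r6, r0 → r6=0x87
body[3] mov  r7, #0xcc → r7=0xcc
body[4] sub  r5, r5, r2 → r5=0xd0
body[5] mov  r0, r3 → r0=0x6e
body[6] sub  r1, r6, #38 → r1=0x61
epilogue: pop r6=0xa9, sp=0x85
epilogue: pop r1=0x07, sp=0x86
epilogue: pop r0=0x87, sp=0x87
r7 is caller-saved → body value

REG = 0xcc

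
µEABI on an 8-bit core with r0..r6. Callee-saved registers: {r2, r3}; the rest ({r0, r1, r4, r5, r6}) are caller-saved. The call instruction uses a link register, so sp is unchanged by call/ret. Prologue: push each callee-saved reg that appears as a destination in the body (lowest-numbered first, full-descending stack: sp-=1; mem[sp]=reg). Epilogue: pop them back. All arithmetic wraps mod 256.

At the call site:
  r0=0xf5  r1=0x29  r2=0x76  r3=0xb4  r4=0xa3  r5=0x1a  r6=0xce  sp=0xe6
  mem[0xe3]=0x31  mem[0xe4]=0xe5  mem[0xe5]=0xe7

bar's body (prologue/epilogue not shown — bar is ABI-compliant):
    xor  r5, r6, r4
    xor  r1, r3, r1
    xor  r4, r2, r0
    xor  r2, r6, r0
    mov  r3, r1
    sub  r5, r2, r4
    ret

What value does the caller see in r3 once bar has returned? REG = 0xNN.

REG = 0xb4

prologue: push r2 -> mem[0xe5]=0x76, sp=0xe5
prologue: push r3 -> mem[0xe4]=0xb4, sp=0xe4
body[0] xor  r5, r6, r4 -> r5=0x6d
body[1] xor  r1, r3, r1 -> r1=0x9d
body[2] xor  r4, r2, r0 -> r4=0x83
body[3] xor  r2, r6, r0 -> r2=0x3b
body[4] mov  r3, r1 -> r3=0x9d
body[5] sub  r5, r2, r4 -> r5=0xb8
epilogue: pop r3=0xb4, sp=0xe5
epilogue: pop r2=0x76, sp=0xe6
r3 is callee-saved -> restored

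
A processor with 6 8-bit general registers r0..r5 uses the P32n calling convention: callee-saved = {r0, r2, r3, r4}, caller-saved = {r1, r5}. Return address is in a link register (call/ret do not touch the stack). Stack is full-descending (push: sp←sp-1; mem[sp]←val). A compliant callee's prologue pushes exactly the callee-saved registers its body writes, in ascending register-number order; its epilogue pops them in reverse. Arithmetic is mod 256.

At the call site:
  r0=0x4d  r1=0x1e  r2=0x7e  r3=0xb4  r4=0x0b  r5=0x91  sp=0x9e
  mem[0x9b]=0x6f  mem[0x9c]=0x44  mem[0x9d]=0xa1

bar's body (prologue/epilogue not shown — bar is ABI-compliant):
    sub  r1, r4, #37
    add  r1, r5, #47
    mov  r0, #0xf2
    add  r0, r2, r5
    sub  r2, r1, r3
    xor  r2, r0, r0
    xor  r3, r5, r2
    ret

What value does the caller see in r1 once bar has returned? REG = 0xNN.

prologue: push r0 → mem[0x9d]=0x4d, sp=0x9d
prologue: push r2 → mem[0x9c]=0x7e, sp=0x9c
prologue: push r3 → mem[0x9b]=0xb4, sp=0x9b
body[0] sub  r1, r4, #37 → r1=0xe6
body[1] add  r1, r5, #47 → r1=0xc0
body[2] mov  r0, #0xf2 → r0=0xf2
body[3] add  r0, r2, r5 → r0=0x0f
body[4] sub  r2, r1, r3 → r2=0x0c
body[5] xor  r2, r0, r0 → r2=0x00
body[6] xor  r3, r5, r2 → r3=0x91
epilogue: pop r3=0xb4, sp=0x9c
epilogue: pop r2=0x7e, sp=0x9d
epilogue: pop r0=0x4d, sp=0x9e
r1 is caller-saved → body value

REG = 0xc0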